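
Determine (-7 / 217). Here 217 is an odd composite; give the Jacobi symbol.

First reduce: -7 ≡ 210 (mod 217).
Pull out 2: since 217 ≡ 1 (mod 8), (2/217) = +1.
Reciprocity: 105 ≡ 1 and 217 ≡ 1 (mod 4), so (105/217) = +(217/105).
Reduce top mod 105: now compute (7/105).
Reciprocity: 7 ≡ 3 and 105 ≡ 1 (mod 4), so (7/105) = +(105/7).
Reduce top mod 7: now compute (0/7).
Top reduces to 0: gcd > 1, so the symbol is 0.

0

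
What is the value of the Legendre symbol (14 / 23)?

-1

Pull out 2: since 23 ≡ 7 (mod 8), (2/23) = +1.
Reciprocity: 7 ≡ 3 and 23 ≡ 3 (mod 4), so (7/23) = −(23/7).
Reduce top mod 7: now compute (2/7).
Pull out 2: since 7 ≡ 7 (mod 8), (2/7) = +1.
Reached (1/7) = 1. Collecting the sign flips along the way, the symbol is -1.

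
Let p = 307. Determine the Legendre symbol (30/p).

Pull out 2: since 307 ≡ 3 (mod 8), (2/307) = -1.
Reciprocity: 15 ≡ 3 and 307 ≡ 3 (mod 4), so (15/307) = −(307/15).
Reduce top mod 15: now compute (7/15).
Reciprocity: 7 ≡ 3 and 15 ≡ 3 (mod 4), so (7/15) = −(15/7).
Reduce top mod 7: now compute (1/7).
Reached (1/7) = 1. Collecting the sign flips along the way, the symbol is -1.

-1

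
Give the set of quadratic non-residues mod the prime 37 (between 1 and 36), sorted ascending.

2,5,6,8,13,14,15,17,18,19,20,22,23,24,29,31,32,35

Square k = 1,…,18 (k and 37−k give the same square):
1²=1, 2²=4, 3²=9, 4²=16, 5²=25, 6²=36, 7²≡12, 8²≡27, 9²≡7, 10²≡26, 11²≡10, 12²≡33, 13²≡21, 14²≡11, 15²≡3, 16²≡34, 17²≡30, 18²≡28 (mod 37).
The residues are {1, 3, 4, 7, 9, 10, 11, 12, 16, 21, 25, 26, 27, 28, 30, 33, 34, 36}; the non-residues are the remaining 18 nonzero classes.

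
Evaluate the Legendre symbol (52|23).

1

First reduce: 52 ≡ 6 (mod 23).
Pull out 2: since 23 ≡ 7 (mod 8), (2/23) = +1.
Reciprocity: 3 ≡ 3 and 23 ≡ 3 (mod 4), so (3/23) = −(23/3).
Reduce top mod 3: now compute (2/3).
Pull out 2: since 3 ≡ 3 (mod 8), (2/3) = -1.
Reached (1/3) = 1. Collecting the sign flips along the way, the symbol is +1.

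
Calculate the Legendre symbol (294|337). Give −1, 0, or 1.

1

Euler's criterion: (294/337) ≡ 294^168 (mod 337).
294^2 ≡ 164 (mod 337)
294^4 ≡ 273 (mod 337)
294^8 ≡ 52 (mod 337)
294^16 ≡ 8 (mod 337)
294^32 ≡ 64 (mod 337)
294^64 ≡ 52 (mod 337)
294^128 ≡ 8 (mod 337)
294^168 = 294^(128+32+8) ≡ 1 (mod 337).
Result is 1, so (294/337) = 1.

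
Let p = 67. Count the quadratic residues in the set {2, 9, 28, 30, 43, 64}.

(2/67) = -1 → non-residue.
(9/67) = +1 → QR.
(28/67) = -1 → non-residue.
(30/67) = -1 → non-residue.
(43/67) = -1 → non-residue.
(64/67) = +1 → QR.
Total quadratic residues among the 6: 2.

2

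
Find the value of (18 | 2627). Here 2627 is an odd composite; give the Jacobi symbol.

-1

Pull out 2: since 2627 ≡ 3 (mod 8), (2/2627) = -1.
Reciprocity: 9 ≡ 1 and 2627 ≡ 3 (mod 4), so (9/2627) = +(2627/9).
Reduce top mod 9: now compute (8/9).
Pull out 2^3: since 9 ≡ 1 (mod 8), (2/9) = +1, so (2/9)^3 = +1.
Reached (1/9) = 1. Collecting the sign flips along the way, the symbol is -1.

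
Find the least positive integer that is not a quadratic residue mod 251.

2

(2/251) = −1, so 2 is the smallest positive non-residue mod 251.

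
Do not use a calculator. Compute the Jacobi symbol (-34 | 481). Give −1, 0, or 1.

-1

First reduce: -34 ≡ 447 (mod 481).
Reciprocity: 447 ≡ 3 and 481 ≡ 1 (mod 4), so (447/481) = +(481/447).
Reduce top mod 447: now compute (34/447).
Pull out 2: since 447 ≡ 7 (mod 8), (2/447) = +1.
Reciprocity: 17 ≡ 1 and 447 ≡ 3 (mod 4), so (17/447) = +(447/17).
Reduce top mod 17: now compute (5/17).
Reciprocity: 5 ≡ 1 and 17 ≡ 1 (mod 4), so (5/17) = +(17/5).
Reduce top mod 5: now compute (2/5).
Pull out 2: since 5 ≡ 5 (mod 8), (2/5) = -1.
Reached (1/5) = 1. Collecting the sign flips along the way, the symbol is -1.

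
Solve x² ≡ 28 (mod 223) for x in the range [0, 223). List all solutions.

Since 223 ≡ 3 (mod 4), a square root of 28 is 28^((223+1)/4) = 28^56 mod 223.
Repeated squaring: 28^2≡115, 28^4≡68, 28^8≡164, 28^16≡136, 28^32≡210 (mod 223).
28^56 = 28^(32+16+8) ≡ 171 (mod 223).
Check: 171² = 29241 ≡ 28 (mod 223). The two roots are 52 and 171.

52, 171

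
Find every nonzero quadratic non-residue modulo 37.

2 5 6 8 13 14 15 17 18 19 20 22 23 24 29 31 32 35

Square k = 1,…,18 (k and 37−k give the same square):
1²=1, 2²=4, 3²=9, 4²=16, 5²=25, 6²=36, 7²≡12, 8²≡27, 9²≡7, 10²≡26, 11²≡10, 12²≡33, 13²≡21, 14²≡11, 15²≡3, 16²≡34, 17²≡30, 18²≡28 (mod 37).
The residues are {1, 3, 4, 7, 9, 10, 11, 12, 16, 21, 25, 26, 27, 28, 30, 33, 34, 36}; the non-residues are the remaining 18 nonzero classes.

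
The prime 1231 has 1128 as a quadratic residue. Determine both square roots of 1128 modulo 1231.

456, 775

Since 1231 ≡ 3 (mod 4), a square root of 1128 is 1128^((1231+1)/4) = 1128^308 mod 1231.
Repeated squaring: 1128^2≡761, 1128^4≡551, 1128^8≡775, 1128^16≡1128, 1128^32≡761, 1128^64≡551, 1128^128≡775, 1128^256≡1128 (mod 1231).
1128^308 = 1128^(256+32+16+4) ≡ 775 (mod 1231).
Check: 775² = 600625 ≡ 1128 (mod 1231). The two roots are 456 and 775.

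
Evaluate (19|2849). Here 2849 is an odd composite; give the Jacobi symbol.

Reciprocity: 19 ≡ 3 and 2849 ≡ 1 (mod 4), so (19/2849) = +(2849/19).
Reduce top mod 19: now compute (18/19).
Pull out 2: since 19 ≡ 3 (mod 8), (2/19) = -1.
Reciprocity: 9 ≡ 1 and 19 ≡ 3 (mod 4), so (9/19) = +(19/9).
Reduce top mod 9: now compute (1/9).
Reached (1/9) = 1. Collecting the sign flips along the way, the symbol is -1.

-1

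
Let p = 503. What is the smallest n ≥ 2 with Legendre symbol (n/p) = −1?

5

(2/503) = +1, so 2 is a residue.
(3/503) = +1, so 3 is a residue.
(4/503) = +1, so 4 is a residue.
(5/503) = −1, so 5 is the smallest positive non-residue mod 503.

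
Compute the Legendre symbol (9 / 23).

Euler's criterion: (9/23) ≡ 9^11 (mod 23).
9^2 ≡ 12 (mod 23)
9^4 ≡ 6 (mod 23)
9^8 ≡ 13 (mod 23)
9^11 = 9^(8+2+1) ≡ 1 (mod 23).
Result is 1, so (9/23) = 1.

1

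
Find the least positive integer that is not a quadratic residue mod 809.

(2/809) = +1, so 2 is a residue.
(3/809) = −1, so 3 is the smallest positive non-residue mod 809.

3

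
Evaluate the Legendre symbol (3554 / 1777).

First reduce: 3554 ≡ 0 (mod 1777).
Top reduces to 0: gcd > 1, so the symbol is 0.

0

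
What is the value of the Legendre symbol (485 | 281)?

-1

Euler's criterion: (485/281) ≡ 204^140 (mod 281).
204^2 ≡ 28 (mod 281)
204^4 ≡ 222 (mod 281)
204^8 ≡ 109 (mod 281)
204^16 ≡ 79 (mod 281)
204^32 ≡ 59 (mod 281)
204^64 ≡ 109 (mod 281)
204^128 ≡ 79 (mod 281)
204^140 = 204^(128+8+4) ≡ 280 (mod 281).
Result is 280 ≡ −1, so (485/281) = −1.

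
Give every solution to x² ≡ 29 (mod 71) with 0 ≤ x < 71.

Since 71 ≡ 3 (mod 4), a square root of 29 is 29^((71+1)/4) = 29^18 mod 71.
Repeated squaring: 29^2≡60, 29^4≡50, 29^8≡15, 29^16≡12 (mod 71).
29^18 = 29^(16+2) ≡ 10 (mod 71).
Check: 10² = 100 ≡ 29 (mod 71). The two roots are 10 and 61.

10, 61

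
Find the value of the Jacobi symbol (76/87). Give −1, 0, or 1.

Pull out 2^2: since 87 ≡ 7 (mod 8), (2/87) = +1, so (2/87)^2 = +1.
Reciprocity: 19 ≡ 3 and 87 ≡ 3 (mod 4), so (19/87) = −(87/19).
Reduce top mod 19: now compute (11/19).
Reciprocity: 11 ≡ 3 and 19 ≡ 3 (mod 4), so (11/19) = −(19/11).
Reduce top mod 11: now compute (8/11).
Pull out 2^3: since 11 ≡ 3 (mod 8), (2/11) = -1, so (2/11)^3 = -1.
Reached (1/11) = 1. Collecting the sign flips along the way, the symbol is -1.

-1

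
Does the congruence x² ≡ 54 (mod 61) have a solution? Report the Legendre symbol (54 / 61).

-1

Euler's criterion: (54/61) ≡ 54^30 (mod 61).
54^2 ≡ 49 (mod 61)
54^4 ≡ 22 (mod 61)
54^8 ≡ 57 (mod 61)
54^16 ≡ 16 (mod 61)
54^30 = 54^(16+8+4+2) ≡ 60 (mod 61).
Result is 60 ≡ −1, so (54/61) = −1.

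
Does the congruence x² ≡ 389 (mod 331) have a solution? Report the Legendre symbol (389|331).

1

First reduce: 389 ≡ 58 (mod 331).
Pull out 2: since 331 ≡ 3 (mod 8), (2/331) = -1.
Reciprocity: 29 ≡ 1 and 331 ≡ 3 (mod 4), so (29/331) = +(331/29).
Reduce top mod 29: now compute (12/29).
Pull out 2^2: since 29 ≡ 5 (mod 8), (2/29) = -1, so (2/29)^2 = +1.
Reciprocity: 3 ≡ 3 and 29 ≡ 1 (mod 4), so (3/29) = +(29/3).
Reduce top mod 3: now compute (2/3).
Pull out 2: since 3 ≡ 3 (mod 8), (2/3) = -1.
Reached (1/3) = 1. Collecting the sign flips along the way, the symbol is +1.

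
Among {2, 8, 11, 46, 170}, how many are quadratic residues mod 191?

(2/191) = +1 → QR.
(8/191) = +1 → QR.
(11/191) = -1 → non-residue.
(46/191) = +1 → QR.
(170/191) = +1 → QR.
Total quadratic residues among the 5: 4.

4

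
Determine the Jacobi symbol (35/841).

1

Reciprocity: 35 ≡ 3 and 841 ≡ 1 (mod 4), so (35/841) = +(841/35).
Reduce top mod 35: now compute (1/35).
Reached (1/35) = 1. Collecting the sign flips along the way, the symbol is +1.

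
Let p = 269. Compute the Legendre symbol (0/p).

0

Top reduces to 0: gcd > 1, so the symbol is 0.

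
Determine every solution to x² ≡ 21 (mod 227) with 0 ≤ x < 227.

Since 227 ≡ 3 (mod 4), a square root of 21 is 21^((227+1)/4) = 21^57 mod 227.
Repeated squaring: 21^2≡214, 21^4≡169, 21^8≡186, 21^16≡92, 21^32≡65 (mod 227).
21^57 = 21^(32+16+8+1) ≡ 34 (mod 227).
Check: 34² = 1156 ≡ 21 (mod 227). The two roots are 34 and 193.

34, 193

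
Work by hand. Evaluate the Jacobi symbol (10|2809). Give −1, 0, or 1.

Pull out 2: since 2809 ≡ 1 (mod 8), (2/2809) = +1.
Reciprocity: 5 ≡ 1 and 2809 ≡ 1 (mod 4), so (5/2809) = +(2809/5).
Reduce top mod 5: now compute (4/5).
Pull out 2^2: since 5 ≡ 5 (mod 8), (2/5) = -1, so (2/5)^2 = +1.
Reached (1/5) = 1. Collecting the sign flips along the way, the symbol is +1.

1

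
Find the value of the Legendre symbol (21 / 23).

Euler's criterion: (21/23) ≡ 21^11 (mod 23).
21^2 ≡ 4 (mod 23)
21^4 ≡ 16 (mod 23)
21^8 ≡ 3 (mod 23)
21^11 = 21^(8+2+1) ≡ 22 (mod 23).
Result is 22 ≡ −1, so (21/23) = −1.

-1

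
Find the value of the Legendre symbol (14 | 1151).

1

Pull out 2: since 1151 ≡ 7 (mod 8), (2/1151) = +1.
Reciprocity: 7 ≡ 3 and 1151 ≡ 3 (mod 4), so (7/1151) = −(1151/7).
Reduce top mod 7: now compute (3/7).
Reciprocity: 3 ≡ 3 and 7 ≡ 3 (mod 4), so (3/7) = −(7/3).
Reduce top mod 3: now compute (1/3).
Reached (1/3) = 1. Collecting the sign flips along the way, the symbol is +1.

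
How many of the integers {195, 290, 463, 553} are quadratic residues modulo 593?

1

(195/593) = -1 → non-residue.
(290/593) = -1 → non-residue.
(463/593) = +1 → QR.
(553/593) = -1 → non-residue.
Total quadratic residues among the 4: 1.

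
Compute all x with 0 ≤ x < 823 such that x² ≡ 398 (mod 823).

289, 534

Since 823 ≡ 3 (mod 4), a square root of 398 is 398^((823+1)/4) = 398^206 mod 823.
Repeated squaring: 398^2≡388, 398^4≡758, 398^8≡110, 398^16≡578, 398^32≡769, 398^64≡447, 398^128≡643 (mod 823).
398^206 = 398^(128+64+8+4+2) ≡ 289 (mod 823).
Check: 289² = 83521 ≡ 398 (mod 823). The two roots are 289 and 534.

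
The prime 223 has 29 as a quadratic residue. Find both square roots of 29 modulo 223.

Since 223 ≡ 3 (mod 4), a square root of 29 is 29^((223+1)/4) = 29^56 mod 223.
Repeated squaring: 29^2≡172, 29^4≡148, 29^8≡50, 29^16≡47, 29^32≡202 (mod 223).
29^56 = 29^(32+16+8) ≡ 156 (mod 223).
Check: 156² = 24336 ≡ 29 (mod 223). The two roots are 67 and 156.

67, 156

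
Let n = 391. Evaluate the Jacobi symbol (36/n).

Pull out 2^2: since 391 ≡ 7 (mod 8), (2/391) = +1, so (2/391)^2 = +1.
Reciprocity: 9 ≡ 1 and 391 ≡ 3 (mod 4), so (9/391) = +(391/9).
Reduce top mod 9: now compute (4/9).
Pull out 2^2: since 9 ≡ 1 (mod 8), (2/9) = +1, so (2/9)^2 = +1.
Reached (1/9) = 1. Collecting the sign flips along the way, the symbol is +1.

1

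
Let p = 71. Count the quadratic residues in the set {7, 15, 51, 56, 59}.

(7/71) = -1 → non-residue.
(15/71) = +1 → QR.
(51/71) = -1 → non-residue.
(56/71) = -1 → non-residue.
(59/71) = -1 → non-residue.
Total quadratic residues among the 5: 1.

1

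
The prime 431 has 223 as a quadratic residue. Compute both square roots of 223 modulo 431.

Since 431 ≡ 3 (mod 4), a square root of 223 is 223^((431+1)/4) = 223^108 mod 431.
Repeated squaring: 223^2≡164, 223^4≡174, 223^8≡106, 223^16≡30, 223^32≡38, 223^64≡151 (mod 431).
223^108 = 223^(64+32+8+4) ≡ 53 (mod 431).
Check: 53² = 2809 ≡ 223 (mod 431). The two roots are 53 and 378.

53, 378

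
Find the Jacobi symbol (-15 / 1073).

First reduce: -15 ≡ 1058 (mod 1073).
Pull out 2: since 1073 ≡ 1 (mod 8), (2/1073) = +1.
Reciprocity: 529 ≡ 1 and 1073 ≡ 1 (mod 4), so (529/1073) = +(1073/529).
Reduce top mod 529: now compute (15/529).
Reciprocity: 15 ≡ 3 and 529 ≡ 1 (mod 4), so (15/529) = +(529/15).
Reduce top mod 15: now compute (4/15).
Pull out 2^2: since 15 ≡ 7 (mod 8), (2/15) = +1, so (2/15)^2 = +1.
Reached (1/15) = 1. Collecting the sign flips along the way, the symbol is +1.

1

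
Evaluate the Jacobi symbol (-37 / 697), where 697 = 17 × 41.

First reduce: -37 ≡ 660 (mod 697).
Pull out 2^2: since 697 ≡ 1 (mod 8), (2/697) = +1, so (2/697)^2 = +1.
Reciprocity: 165 ≡ 1 and 697 ≡ 1 (mod 4), so (165/697) = +(697/165).
Reduce top mod 165: now compute (37/165).
Reciprocity: 37 ≡ 1 and 165 ≡ 1 (mod 4), so (37/165) = +(165/37).
Reduce top mod 37: now compute (17/37).
Reciprocity: 17 ≡ 1 and 37 ≡ 1 (mod 4), so (17/37) = +(37/17).
Reduce top mod 17: now compute (3/17).
Reciprocity: 3 ≡ 3 and 17 ≡ 1 (mod 4), so (3/17) = +(17/3).
Reduce top mod 3: now compute (2/3).
Pull out 2: since 3 ≡ 3 (mod 8), (2/3) = -1.
Reached (1/3) = 1. Collecting the sign flips along the way, the symbol is -1.

-1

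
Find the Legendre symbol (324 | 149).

1

First reduce: 324 ≡ 26 (mod 149).
Pull out 2: since 149 ≡ 5 (mod 8), (2/149) = -1.
Reciprocity: 13 ≡ 1 and 149 ≡ 1 (mod 4), so (13/149) = +(149/13).
Reduce top mod 13: now compute (6/13).
Pull out 2: since 13 ≡ 5 (mod 8), (2/13) = -1.
Reciprocity: 3 ≡ 3 and 13 ≡ 1 (mod 4), so (3/13) = +(13/3).
Reduce top mod 3: now compute (1/3).
Reached (1/3) = 1. Collecting the sign flips along the way, the symbol is +1.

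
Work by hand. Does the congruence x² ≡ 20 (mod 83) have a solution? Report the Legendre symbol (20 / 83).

Pull out 2^2: since 83 ≡ 3 (mod 8), (2/83) = -1, so (2/83)^2 = +1.
Reciprocity: 5 ≡ 1 and 83 ≡ 3 (mod 4), so (5/83) = +(83/5).
Reduce top mod 5: now compute (3/5).
Reciprocity: 3 ≡ 3 and 5 ≡ 1 (mod 4), so (3/5) = +(5/3).
Reduce top mod 3: now compute (2/3).
Pull out 2: since 3 ≡ 3 (mod 8), (2/3) = -1.
Reached (1/3) = 1. Collecting the sign flips along the way, the symbol is -1.

-1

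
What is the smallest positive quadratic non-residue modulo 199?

(2/199) = +1, so 2 is a residue.
(3/199) = −1, so 3 is the smallest positive non-residue mod 199.

3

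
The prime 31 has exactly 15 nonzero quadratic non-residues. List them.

3 6 11 12 13 15 17 21 22 23 24 26 27 29 30

Square k = 1,…,15 (k and 31−k give the same square):
1²=1, 2²=4, 3²=9, 4²=16, 5²=25, 6²≡5, 7²≡18, 8²≡2, 9²≡19, 10²≡7, 11²≡28, 12²≡20, 13²≡14, 14²≡10, 15²≡8 (mod 31).
The residues are {1, 2, 4, 5, 7, 8, 9, 10, 14, 16, 18, 19, 20, 25, 28}; the non-residues are the remaining 15 nonzero classes.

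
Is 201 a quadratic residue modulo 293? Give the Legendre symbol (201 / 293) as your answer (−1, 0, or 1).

-1

Reciprocity: 201 ≡ 1 and 293 ≡ 1 (mod 4), so (201/293) = +(293/201).
Reduce top mod 201: now compute (92/201).
Pull out 2^2: since 201 ≡ 1 (mod 8), (2/201) = +1, so (2/201)^2 = +1.
Reciprocity: 23 ≡ 3 and 201 ≡ 1 (mod 4), so (23/201) = +(201/23).
Reduce top mod 23: now compute (17/23).
Reciprocity: 17 ≡ 1 and 23 ≡ 3 (mod 4), so (17/23) = +(23/17).
Reduce top mod 17: now compute (6/17).
Pull out 2: since 17 ≡ 1 (mod 8), (2/17) = +1.
Reciprocity: 3 ≡ 3 and 17 ≡ 1 (mod 4), so (3/17) = +(17/3).
Reduce top mod 3: now compute (2/3).
Pull out 2: since 3 ≡ 3 (mod 8), (2/3) = -1.
Reached (1/3) = 1. Collecting the sign flips along the way, the symbol is -1.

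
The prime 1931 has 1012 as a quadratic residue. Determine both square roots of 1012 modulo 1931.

404, 1527

Since 1931 ≡ 3 (mod 4), a square root of 1012 is 1012^((1931+1)/4) = 1012^483 mod 1931.
Repeated squaring: 1012^2≡714, 1012^4≡12, 1012^8≡144, 1012^16≡1426, 1012^32≡133, 1012^64≡310, 1012^128≡1481, 1012^256≡1676 (mod 1931).
1012^483 = 1012^(256+128+64+32+2+1) ≡ 1527 (mod 1931).
Check: 1527² = 2331729 ≡ 1012 (mod 1931). The two roots are 404 and 1527.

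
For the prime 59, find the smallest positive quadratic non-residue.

(2/59) = −1, so 2 is the smallest positive non-residue mod 59.

2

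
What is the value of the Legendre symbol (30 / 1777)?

-1

Pull out 2: since 1777 ≡ 1 (mod 8), (2/1777) = +1.
Reciprocity: 15 ≡ 3 and 1777 ≡ 1 (mod 4), so (15/1777) = +(1777/15).
Reduce top mod 15: now compute (7/15).
Reciprocity: 7 ≡ 3 and 15 ≡ 3 (mod 4), so (7/15) = −(15/7).
Reduce top mod 7: now compute (1/7).
Reached (1/7) = 1. Collecting the sign flips along the way, the symbol is -1.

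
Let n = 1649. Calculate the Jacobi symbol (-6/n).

First reduce: -6 ≡ 1643 (mod 1649).
Reciprocity: 1643 ≡ 3 and 1649 ≡ 1 (mod 4), so (1643/1649) = +(1649/1643).
Reduce top mod 1643: now compute (6/1643).
Pull out 2: since 1643 ≡ 3 (mod 8), (2/1643) = -1.
Reciprocity: 3 ≡ 3 and 1643 ≡ 3 (mod 4), so (3/1643) = −(1643/3).
Reduce top mod 3: now compute (2/3).
Pull out 2: since 3 ≡ 3 (mod 8), (2/3) = -1.
Reached (1/3) = 1. Collecting the sign flips along the way, the symbol is -1.

-1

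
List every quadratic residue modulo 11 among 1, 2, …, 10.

Square k = 1,…,5 (k and 11−k give the same square):
1²=1, 2²=4, 3²=9, 4²≡5, 5²≡3 (mod 11).
So the quadratic residues mod 11 are {1, 3, 4, 5, 9}.

1 3 4 5 9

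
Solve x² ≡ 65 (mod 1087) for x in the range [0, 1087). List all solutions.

Since 1087 ≡ 3 (mod 4), a square root of 65 is 65^((1087+1)/4) = 65^272 mod 1087.
Repeated squaring: 65^2≡964, 65^4≡998, 65^8≡312, 65^16≡601, 65^32≡317, 65^64≡485, 65^128≡433, 65^256≡525 (mod 1087).
65^272 = 65^(256+16) ≡ 295 (mod 1087).
Check: 295² = 87025 ≡ 65 (mod 1087). The two roots are 295 and 792.

295, 792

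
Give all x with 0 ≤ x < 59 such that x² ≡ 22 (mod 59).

Since 59 ≡ 3 (mod 4), a square root of 22 is 22^((59+1)/4) = 22^15 mod 59.
Repeated squaring: 22^2≡12, 22^4≡26, 22^8≡27 (mod 59).
22^15 = 22^(8+4+2+1) ≡ 9 (mod 59).
Check: 9² = 81 ≡ 22 (mod 59). The two roots are 9 and 50.

9, 50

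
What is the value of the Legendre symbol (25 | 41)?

1

Reciprocity: 25 ≡ 1 and 41 ≡ 1 (mod 4), so (25/41) = +(41/25).
Reduce top mod 25: now compute (16/25).
Pull out 2^4: since 25 ≡ 1 (mod 8), (2/25) = +1, so (2/25)^4 = +1.
Reached (1/25) = 1. Collecting the sign flips along the way, the symbol is +1.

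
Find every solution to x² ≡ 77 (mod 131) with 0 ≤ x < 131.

Since 131 ≡ 3 (mod 4), a square root of 77 is 77^((131+1)/4) = 77^33 mod 131.
Repeated squaring: 77^2≡34, 77^4≡108, 77^8≡5, 77^16≡25, 77^32≡101 (mod 131).
77^33 = 77^(32+1) ≡ 48 (mod 131).
Check: 48² = 2304 ≡ 77 (mod 131). The two roots are 48 and 83.

48, 83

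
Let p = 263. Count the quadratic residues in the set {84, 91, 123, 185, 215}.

(84/263) = -1 → non-residue.
(91/263) = -1 → non-residue.
(123/263) = -1 → non-residue.
(185/263) = -1 → non-residue.
(215/263) = -1 → non-residue.
Total quadratic residues among the 5: 0.

0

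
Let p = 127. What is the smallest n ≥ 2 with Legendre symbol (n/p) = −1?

(2/127) = +1, so 2 is a residue.
(3/127) = −1, so 3 is the smallest positive non-residue mod 127.

3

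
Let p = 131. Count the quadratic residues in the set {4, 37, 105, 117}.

3

(4/131) = +1 → QR.
(37/131) = -1 → non-residue.
(105/131) = +1 → QR.
(117/131) = +1 → QR.
Total quadratic residues among the 4: 3.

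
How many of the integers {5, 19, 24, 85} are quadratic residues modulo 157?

1

(5/157) = -1 → non-residue.
(19/157) = +1 → QR.
(24/157) = -1 → non-residue.
(85/157) = -1 → non-residue.
Total quadratic residues among the 4: 1.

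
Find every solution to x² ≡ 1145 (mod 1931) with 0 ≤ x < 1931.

179, 1752

Since 1931 ≡ 3 (mod 4), a square root of 1145 is 1145^((1931+1)/4) = 1145^483 mod 1931.
Repeated squaring: 1145^2≡1807, 1145^4≡1859, 1145^8≡1322, 1145^16≡129, 1145^32≡1193, 1145^64≡102, 1145^128≡749, 1145^256≡1011 (mod 1931).
1145^483 = 1145^(256+128+64+32+2+1) ≡ 1752 (mod 1931).
Check: 1752² = 3069504 ≡ 1145 (mod 1931). The two roots are 179 and 1752.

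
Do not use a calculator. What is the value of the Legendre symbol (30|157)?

1

Pull out 2: since 157 ≡ 5 (mod 8), (2/157) = -1.
Reciprocity: 15 ≡ 3 and 157 ≡ 1 (mod 4), so (15/157) = +(157/15).
Reduce top mod 15: now compute (7/15).
Reciprocity: 7 ≡ 3 and 15 ≡ 3 (mod 4), so (7/15) = −(15/7).
Reduce top mod 7: now compute (1/7).
Reached (1/7) = 1. Collecting the sign flips along the way, the symbol is +1.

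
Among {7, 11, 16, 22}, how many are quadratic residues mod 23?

1

(7/23) = -1 → non-residue.
(11/23) = -1 → non-residue.
(16/23) = +1 → QR.
(22/23) = -1 → non-residue.
Total quadratic residues among the 4: 1.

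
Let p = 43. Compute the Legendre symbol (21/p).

Reciprocity: 21 ≡ 1 and 43 ≡ 3 (mod 4), so (21/43) = +(43/21).
Reduce top mod 21: now compute (1/21).
Reached (1/21) = 1. Collecting the sign flips along the way, the symbol is +1.

1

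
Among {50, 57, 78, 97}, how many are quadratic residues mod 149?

(50/149) = -1 → non-residue.
(57/149) = -1 → non-residue.
(78/149) = -1 → non-residue.
(97/149) = -1 → non-residue.
Total quadratic residues among the 4: 0.

0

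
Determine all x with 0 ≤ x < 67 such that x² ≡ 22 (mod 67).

25, 42

Since 67 ≡ 3 (mod 4), a square root of 22 is 22^((67+1)/4) = 22^17 mod 67.
Repeated squaring: 22^2≡15, 22^4≡24, 22^8≡40, 22^16≡59 (mod 67).
22^17 = 22^(16+1) ≡ 25 (mod 67).
Check: 25² = 625 ≡ 22 (mod 67). The two roots are 25 and 42.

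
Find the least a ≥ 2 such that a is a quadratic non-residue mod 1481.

3

(2/1481) = +1, so 2 is a residue.
(3/1481) = −1, so 3 is the smallest positive non-residue mod 1481.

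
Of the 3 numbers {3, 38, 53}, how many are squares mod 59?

2

(3/59) = +1 → QR.
(38/59) = -1 → non-residue.
(53/59) = +1 → QR.
Total quadratic residues among the 3: 2.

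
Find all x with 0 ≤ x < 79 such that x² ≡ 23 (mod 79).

Since 79 ≡ 3 (mod 4), a square root of 23 is 23^((79+1)/4) = 23^20 mod 79.
Repeated squaring: 23^2≡55, 23^4≡23, 23^8≡55, 23^16≡23 (mod 79).
23^20 = 23^(16+4) ≡ 55 (mod 79).
Check: 55² = 3025 ≡ 23 (mod 79). The two roots are 24 and 55.

24, 55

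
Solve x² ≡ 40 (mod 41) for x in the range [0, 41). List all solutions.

41 ≡ 1 (mod 4), so we find a root by search.
Trying successive values, 9² = 81 ≡ 40 (mod 41). The other root is 41 − 9 = 32.

9, 32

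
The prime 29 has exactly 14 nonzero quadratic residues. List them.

Square k = 1,…,14 (k and 29−k give the same square):
1²=1, 2²=4, 3²=9, 4²=16, 5²=25, 6²≡7, 7²≡20, 8²≡6, 9²≡23, 10²≡13, 11²≡5, 12²≡28, 13²≡24, 14²≡22 (mod 29).
So the quadratic residues mod 29 are {1, 4, 5, 6, 7, 9, 13, 16, 20, 22, 23, 24, 25, 28}.

1, 4, 5, 6, 7, 9, 13, 16, 20, 22, 23, 24, 25, 28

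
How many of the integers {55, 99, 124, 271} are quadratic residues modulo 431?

(55/431) = +1 → QR.
(99/431) = +1 → QR.
(124/431) = -1 → non-residue.
(271/431) = -1 → non-residue.
Total quadratic residues among the 4: 2.

2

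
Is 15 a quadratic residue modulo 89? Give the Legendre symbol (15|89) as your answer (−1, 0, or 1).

Euler's criterion: (15/89) ≡ 15^44 (mod 89).
15^2 ≡ 47 (mod 89)
15^4 ≡ 73 (mod 89)
15^8 ≡ 78 (mod 89)
15^16 ≡ 32 (mod 89)
15^32 ≡ 45 (mod 89)
15^44 = 15^(32+8+4) ≡ 88 (mod 89).
Result is 88 ≡ −1, so (15/89) = −1.

-1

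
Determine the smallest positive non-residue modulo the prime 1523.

2

(2/1523) = −1, so 2 is the smallest positive non-residue mod 1523.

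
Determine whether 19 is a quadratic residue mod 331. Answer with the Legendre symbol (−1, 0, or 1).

Euler's criterion: (19/331) ≡ 19^165 (mod 331).
19^2 ≡ 30 (mod 331)
19^4 ≡ 238 (mod 331)
19^8 ≡ 43 (mod 331)
19^16 ≡ 194 (mod 331)
19^32 ≡ 233 (mod 331)
19^64 ≡ 5 (mod 331)
19^128 ≡ 25 (mod 331)
19^165 = 19^(128+32+4+1) ≡ 1 (mod 331).
Result is 1, so (19/331) = 1.

1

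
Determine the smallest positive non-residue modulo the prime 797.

2

(2/797) = −1, so 2 is the smallest positive non-residue mod 797.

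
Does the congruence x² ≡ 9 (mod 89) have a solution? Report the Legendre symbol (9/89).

Euler's criterion: (9/89) ≡ 9^44 (mod 89).
9^2 ≡ 81 (mod 89)
9^4 ≡ 64 (mod 89)
9^8 ≡ 2 (mod 89)
9^16 ≡ 4 (mod 89)
9^32 ≡ 16 (mod 89)
9^44 = 9^(32+8+4) ≡ 1 (mod 89).
Result is 1, so (9/89) = 1.

1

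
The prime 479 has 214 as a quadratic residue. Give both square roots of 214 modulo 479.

Since 479 ≡ 3 (mod 4), a square root of 214 is 214^((479+1)/4) = 214^120 mod 479.
Repeated squaring: 214^2≡291, 214^4≡377, 214^8≡345, 214^16≡233, 214^32≡162, 214^64≡378 (mod 479).
214^120 = 214^(64+32+16+8) ≡ 385 (mod 479).
Check: 385² = 148225 ≡ 214 (mod 479). The two roots are 94 and 385.

94, 385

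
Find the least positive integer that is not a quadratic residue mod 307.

(2/307) = −1, so 2 is the smallest positive non-residue mod 307.

2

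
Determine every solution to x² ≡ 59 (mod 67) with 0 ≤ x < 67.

27, 40

Since 67 ≡ 3 (mod 4), a square root of 59 is 59^((67+1)/4) = 59^17 mod 67.
Repeated squaring: 59^2≡64, 59^4≡9, 59^8≡14, 59^16≡62 (mod 67).
59^17 = 59^(16+1) ≡ 40 (mod 67).
Check: 40² = 1600 ≡ 59 (mod 67). The two roots are 27 and 40.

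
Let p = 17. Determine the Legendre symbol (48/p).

First reduce: 48 ≡ 14 (mod 17).
Pull out 2: since 17 ≡ 1 (mod 8), (2/17) = +1.
Reciprocity: 7 ≡ 3 and 17 ≡ 1 (mod 4), so (7/17) = +(17/7).
Reduce top mod 7: now compute (3/7).
Reciprocity: 3 ≡ 3 and 7 ≡ 3 (mod 4), so (3/7) = −(7/3).
Reduce top mod 3: now compute (1/3).
Reached (1/3) = 1. Collecting the sign flips along the way, the symbol is -1.

-1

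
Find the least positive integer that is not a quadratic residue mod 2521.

11

(2/2521) = +1, so 2 is a residue.
(3/2521) = +1, so 3 is a residue.
(4/2521) = +1, so 4 is a residue.
(5/2521) = +1, so 5 is a residue.
(6/2521) = +1, so 6 is a residue.
(7/2521) = +1, so 7 is a residue.
(8/2521) = +1, so 8 is a residue.
(9/2521) = +1, so 9 is a residue.
(10/2521) = +1, so 10 is a residue.
(11/2521) = −1, so 11 is the smallest positive non-residue mod 2521.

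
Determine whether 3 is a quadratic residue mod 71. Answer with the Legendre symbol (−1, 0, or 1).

Euler's criterion: (3/71) ≡ 3^35 (mod 71).
3^2 ≡ 9 (mod 71)
3^4 ≡ 10 (mod 71)
3^8 ≡ 29 (mod 71)
3^16 ≡ 60 (mod 71)
3^32 ≡ 50 (mod 71)
3^35 = 3^(32+2+1) ≡ 1 (mod 71).
Result is 1, so (3/71) = 1.

1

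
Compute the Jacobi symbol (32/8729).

1

Pull out 2^5: since 8729 ≡ 1 (mod 8), (2/8729) = +1, so (2/8729)^5 = +1.
Reached (1/8729) = 1. Collecting the sign flips along the way, the symbol is +1.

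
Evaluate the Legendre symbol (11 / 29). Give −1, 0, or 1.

-1

Euler's criterion: (11/29) ≡ 11^14 (mod 29).
11^2 ≡ 5 (mod 29)
11^4 ≡ 25 (mod 29)
11^8 ≡ 16 (mod 29)
11^14 = 11^(8+4+2) ≡ 28 (mod 29).
Result is 28 ≡ −1, so (11/29) = −1.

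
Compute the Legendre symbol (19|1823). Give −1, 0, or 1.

Reciprocity: 19 ≡ 3 and 1823 ≡ 3 (mod 4), so (19/1823) = −(1823/19).
Reduce top mod 19: now compute (18/19).
Pull out 2: since 19 ≡ 3 (mod 8), (2/19) = -1.
Reciprocity: 9 ≡ 1 and 19 ≡ 3 (mod 4), so (9/19) = +(19/9).
Reduce top mod 9: now compute (1/9).
Reached (1/9) = 1. Collecting the sign flips along the way, the symbol is +1.

1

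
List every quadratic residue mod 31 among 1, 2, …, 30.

Square k = 1,…,15 (k and 31−k give the same square):
1²=1, 2²=4, 3²=9, 4²=16, 5²=25, 6²≡5, 7²≡18, 8²≡2, 9²≡19, 10²≡7, 11²≡28, 12²≡20, 13²≡14, 14²≡10, 15²≡8 (mod 31).
So the quadratic residues mod 31 are {1, 2, 4, 5, 7, 8, 9, 10, 14, 16, 18, 19, 20, 25, 28}.

1,2,4,5,7,8,9,10,14,16,18,19,20,25,28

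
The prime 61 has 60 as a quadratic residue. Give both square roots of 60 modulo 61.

11, 50

61 ≡ 1 (mod 4), so we find a root by search.
Trying successive values, 11² = 121 ≡ 60 (mod 61). The other root is 61 − 11 = 50.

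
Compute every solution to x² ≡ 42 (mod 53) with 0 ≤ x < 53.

53 ≡ 1 (mod 4), so we find a root by search.
Trying successive values, 25² = 625 ≡ 42 (mod 53). The other root is 53 − 25 = 28.

25, 28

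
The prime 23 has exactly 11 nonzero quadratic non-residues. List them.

5, 7, 10, 11, 14, 15, 17, 19, 20, 21, 22

Square k = 1,…,11 (k and 23−k give the same square):
1²=1, 2²=4, 3²=9, 4²=16, 5²≡2, 6²≡13, 7²≡3, 8²≡18, 9²≡12, 10²≡8, 11²≡6 (mod 23).
The residues are {1, 2, 3, 4, 6, 8, 9, 12, 13, 16, 18}; the non-residues are the remaining 11 nonzero classes.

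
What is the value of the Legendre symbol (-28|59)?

First reduce: -28 ≡ 31 (mod 59).
Reciprocity: 31 ≡ 3 and 59 ≡ 3 (mod 4), so (31/59) = −(59/31).
Reduce top mod 31: now compute (28/31).
Pull out 2^2: since 31 ≡ 7 (mod 8), (2/31) = +1, so (2/31)^2 = +1.
Reciprocity: 7 ≡ 3 and 31 ≡ 3 (mod 4), so (7/31) = −(31/7).
Reduce top mod 7: now compute (3/7).
Reciprocity: 3 ≡ 3 and 7 ≡ 3 (mod 4), so (3/7) = −(7/3).
Reduce top mod 3: now compute (1/3).
Reached (1/3) = 1. Collecting the sign flips along the way, the symbol is -1.

-1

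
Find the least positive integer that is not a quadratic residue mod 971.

(2/971) = −1, so 2 is the smallest positive non-residue mod 971.

2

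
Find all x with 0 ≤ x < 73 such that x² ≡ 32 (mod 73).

18, 55

73 ≡ 1 (mod 4), so we find a root by search.
Trying successive values, 18² = 324 ≡ 32 (mod 73). The other root is 73 − 18 = 55.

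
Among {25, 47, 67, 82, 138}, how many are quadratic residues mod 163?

2

(25/163) = +1 → QR.
(47/163) = +1 → QR.
(67/163) = -1 → non-residue.
(82/163) = -1 → non-residue.
(138/163) = -1 → non-residue.
Total quadratic residues among the 5: 2.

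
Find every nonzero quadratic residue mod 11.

Square k = 1,…,5 (k and 11−k give the same square):
1²=1, 2²=4, 3²=9, 4²≡5, 5²≡3 (mod 11).
So the quadratic residues mod 11 are {1, 3, 4, 5, 9}.

1,3,4,5,9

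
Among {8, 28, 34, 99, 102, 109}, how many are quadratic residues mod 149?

(8/149) = -1 → non-residue.
(28/149) = +1 → QR.
(34/149) = -1 → non-residue.
(99/149) = -1 → non-residue.
(102/149) = +1 → QR.
(109/149) = -1 → non-residue.
Total quadratic residues among the 6: 2.

2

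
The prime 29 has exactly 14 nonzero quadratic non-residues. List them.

Square k = 1,…,14 (k and 29−k give the same square):
1²=1, 2²=4, 3²=9, 4²=16, 5²=25, 6²≡7, 7²≡20, 8²≡6, 9²≡23, 10²≡13, 11²≡5, 12²≡28, 13²≡24, 14²≡22 (mod 29).
The residues are {1, 4, 5, 6, 7, 9, 13, 16, 20, 22, 23, 24, 25, 28}; the non-residues are the remaining 14 nonzero classes.

2, 3, 8, 10, 11, 12, 14, 15, 17, 18, 19, 21, 26, 27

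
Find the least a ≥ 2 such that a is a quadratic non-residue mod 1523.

(2/1523) = −1, so 2 is the smallest positive non-residue mod 1523.

2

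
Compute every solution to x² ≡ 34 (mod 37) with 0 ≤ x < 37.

16, 21

37 ≡ 1 (mod 4), so we find a root by search.
Trying successive values, 16² = 256 ≡ 34 (mod 37). The other root is 37 − 16 = 21.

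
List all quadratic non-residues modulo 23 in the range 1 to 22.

Square k = 1,…,11 (k and 23−k give the same square):
1²=1, 2²=4, 3²=9, 4²=16, 5²≡2, 6²≡13, 7²≡3, 8²≡18, 9²≡12, 10²≡8, 11²≡6 (mod 23).
The residues are {1, 2, 3, 4, 6, 8, 9, 12, 13, 16, 18}; the non-residues are the remaining 11 nonzero classes.

5,7,10,11,14,15,17,19,20,21,22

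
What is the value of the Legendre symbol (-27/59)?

Euler's criterion: (-27/59) ≡ 32^29 (mod 59).
32^2 ≡ 21 (mod 59)
32^4 ≡ 28 (mod 59)
32^8 ≡ 17 (mod 59)
32^16 ≡ 53 (mod 59)
32^29 = 32^(16+8+4+1) ≡ 58 (mod 59).
Result is 58 ≡ −1, so (-27/59) = −1.

-1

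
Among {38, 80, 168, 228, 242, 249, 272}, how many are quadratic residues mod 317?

3

(38/317) = +1 → QR.
(80/317) = -1 → non-residue.
(168/317) = +1 → QR.
(228/317) = +1 → QR.
(242/317) = -1 → non-residue.
(249/317) = -1 → non-residue.
(272/317) = -1 → non-residue.
Total quadratic residues among the 7: 3.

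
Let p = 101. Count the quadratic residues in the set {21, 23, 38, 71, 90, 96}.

4

(21/101) = +1 → QR.
(23/101) = +1 → QR.
(38/101) = -1 → non-residue.
(71/101) = +1 → QR.
(90/101) = -1 → non-residue.
(96/101) = +1 → QR.
Total quadratic residues among the 6: 4.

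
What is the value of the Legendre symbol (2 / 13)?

Euler's criterion: (2/13) ≡ 2^6 (mod 13).
2^2 ≡ 4 (mod 13)
2^4 ≡ 3 (mod 13)
2^6 = 2^(4+2) ≡ 12 (mod 13).
Result is 12 ≡ −1, so (2/13) = −1.

-1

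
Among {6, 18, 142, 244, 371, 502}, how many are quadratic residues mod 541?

2

(6/541) = -1 → non-residue.
(18/541) = -1 → non-residue.
(142/541) = +1 → QR.
(244/541) = -1 → non-residue.
(371/541) = +1 → QR.
(502/541) = -1 → non-residue.
Total quadratic residues among the 6: 2.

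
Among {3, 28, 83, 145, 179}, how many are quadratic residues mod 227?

(3/227) = +1 → QR.
(28/227) = +1 → QR.
(83/227) = -1 → non-residue.
(145/227) = -1 → non-residue.
(179/227) = -1 → non-residue.
Total quadratic residues among the 5: 2.

2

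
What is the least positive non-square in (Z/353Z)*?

(2/353) = +1, so 2 is a residue.
(3/353) = −1, so 3 is the smallest positive non-residue mod 353.

3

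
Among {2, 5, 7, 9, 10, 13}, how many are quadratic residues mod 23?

3

(2/23) = +1 → QR.
(5/23) = -1 → non-residue.
(7/23) = -1 → non-residue.
(9/23) = +1 → QR.
(10/23) = -1 → non-residue.
(13/23) = +1 → QR.
Total quadratic residues among the 6: 3.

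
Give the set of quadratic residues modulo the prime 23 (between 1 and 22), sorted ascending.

1 2 3 4 6 8 9 12 13 16 18

Square k = 1,…,11 (k and 23−k give the same square):
1²=1, 2²=4, 3²=9, 4²=16, 5²≡2, 6²≡13, 7²≡3, 8²≡18, 9²≡12, 10²≡8, 11²≡6 (mod 23).
So the quadratic residues mod 23 are {1, 2, 3, 4, 6, 8, 9, 12, 13, 16, 18}.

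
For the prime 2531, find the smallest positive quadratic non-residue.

(2/2531) = −1, so 2 is the smallest positive non-residue mod 2531.

2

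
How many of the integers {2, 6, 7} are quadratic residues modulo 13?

(2/13) = -1 → non-residue.
(6/13) = -1 → non-residue.
(7/13) = -1 → non-residue.
Total quadratic residues among the 3: 0.

0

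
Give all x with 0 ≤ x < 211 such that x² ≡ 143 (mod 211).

Since 211 ≡ 3 (mod 4), a square root of 143 is 143^((211+1)/4) = 143^53 mod 211.
Repeated squaring: 143^2≡193, 143^4≡113, 143^8≡109, 143^16≡65, 143^32≡5 (mod 211).
143^53 = 143^(32+16+4+1) ≡ 96 (mod 211).
Check: 96² = 9216 ≡ 143 (mod 211). The two roots are 96 and 115.

96, 115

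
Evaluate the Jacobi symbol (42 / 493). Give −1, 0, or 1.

1

Pull out 2: since 493 ≡ 5 (mod 8), (2/493) = -1.
Reciprocity: 21 ≡ 1 and 493 ≡ 1 (mod 4), so (21/493) = +(493/21).
Reduce top mod 21: now compute (10/21).
Pull out 2: since 21 ≡ 5 (mod 8), (2/21) = -1.
Reciprocity: 5 ≡ 1 and 21 ≡ 1 (mod 4), so (5/21) = +(21/5).
Reduce top mod 5: now compute (1/5).
Reached (1/5) = 1. Collecting the sign flips along the way, the symbol is +1.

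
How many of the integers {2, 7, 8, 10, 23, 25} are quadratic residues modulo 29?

(2/29) = -1 → non-residue.
(7/29) = +1 → QR.
(8/29) = -1 → non-residue.
(10/29) = -1 → non-residue.
(23/29) = +1 → QR.
(25/29) = +1 → QR.
Total quadratic residues among the 6: 3.

3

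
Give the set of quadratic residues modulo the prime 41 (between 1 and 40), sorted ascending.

1,2,4,5,8,9,10,16,18,20,21,23,25,31,32,33,36,37,39,40

Square k = 1,…,20 (k and 41−k give the same square):
1²=1, 2²=4, 3²=9, 4²=16, 5²=25, 6²=36, 7²≡8, 8²≡23, 9²≡40, 10²≡18, 11²≡39, 12²≡21, 13²≡5, 14²≡32, 15²≡20, 16²≡10, 17²≡2, 18²≡37, 19²≡33, 20²≡31 (mod 41).
So the quadratic residues mod 41 are {1, 2, 4, 5, 8, 9, 10, 16, 18, 20, 21, 23, 25, 31, 32, 33, 36, 37, 39, 40}.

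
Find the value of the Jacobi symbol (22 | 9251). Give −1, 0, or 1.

0

Pull out 2: since 9251 ≡ 3 (mod 8), (2/9251) = -1.
Reciprocity: 11 ≡ 3 and 9251 ≡ 3 (mod 4), so (11/9251) = −(9251/11).
Reduce top mod 11: now compute (0/11).
Top reduces to 0: gcd > 1, so the symbol is 0.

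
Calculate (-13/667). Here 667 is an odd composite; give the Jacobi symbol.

-1

First reduce: -13 ≡ 654 (mod 667).
Pull out 2: since 667 ≡ 3 (mod 8), (2/667) = -1.
Reciprocity: 327 ≡ 3 and 667 ≡ 3 (mod 4), so (327/667) = −(667/327).
Reduce top mod 327: now compute (13/327).
Reciprocity: 13 ≡ 1 and 327 ≡ 3 (mod 4), so (13/327) = +(327/13).
Reduce top mod 13: now compute (2/13).
Pull out 2: since 13 ≡ 5 (mod 8), (2/13) = -1.
Reached (1/13) = 1. Collecting the sign flips along the way, the symbol is -1.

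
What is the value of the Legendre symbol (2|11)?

Euler's criterion: (2/11) ≡ 2^5 (mod 11).
2^2 ≡ 4 (mod 11)
2^4 ≡ 5 (mod 11)
2^5 = 2^(4+1) ≡ 10 (mod 11).
Result is 10 ≡ −1, so (2/11) = −1.

-1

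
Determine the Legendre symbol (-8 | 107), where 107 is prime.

1

First reduce: -8 ≡ 99 (mod 107).
Reciprocity: 99 ≡ 3 and 107 ≡ 3 (mod 4), so (99/107) = −(107/99).
Reduce top mod 99: now compute (8/99).
Pull out 2^3: since 99 ≡ 3 (mod 8), (2/99) = -1, so (2/99)^3 = -1.
Reached (1/99) = 1. Collecting the sign flips along the way, the symbol is +1.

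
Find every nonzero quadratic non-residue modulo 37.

2, 5, 6, 8, 13, 14, 15, 17, 18, 19, 20, 22, 23, 24, 29, 31, 32, 35

Square k = 1,…,18 (k and 37−k give the same square):
1²=1, 2²=4, 3²=9, 4²=16, 5²=25, 6²=36, 7²≡12, 8²≡27, 9²≡7, 10²≡26, 11²≡10, 12²≡33, 13²≡21, 14²≡11, 15²≡3, 16²≡34, 17²≡30, 18²≡28 (mod 37).
The residues are {1, 3, 4, 7, 9, 10, 11, 12, 16, 21, 25, 26, 27, 28, 30, 33, 34, 36}; the non-residues are the remaining 18 nonzero classes.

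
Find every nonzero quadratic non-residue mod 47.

Square k = 1,…,23 (k and 47−k give the same square):
1²=1, 2²=4, 3²=9, 4²=16, 5²=25, 6²=36, 7²≡2, 8²≡17, 9²≡34, 10²≡6, 11²≡27, 12²≡3, 13²≡28, 14²≡8, 15²≡37, 16²≡21, 17²≡7, 18²≡42, 19²≡32, 20²≡24, 21²≡18, 22²≡14, 23²≡12 (mod 47).
The residues are {1, 2, 3, 4, 6, 7, 8, 9, 12, 14, 16, 17, 18, 21, 24, 25, 27, 28, 32, 34, 36, 37, 42}; the non-residues are the remaining 23 nonzero classes.

5, 10, 11, 13, 15, 19, 20, 22, 23, 26, 29, 30, 31, 33, 35, 38, 39, 40, 41, 43, 44, 45, 46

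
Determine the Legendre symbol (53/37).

Euler's criterion: (53/37) ≡ 16^18 (mod 37).
16^2 ≡ 34 (mod 37)
16^4 ≡ 9 (mod 37)
16^8 ≡ 7 (mod 37)
16^16 ≡ 12 (mod 37)
16^18 = 16^(16+2) ≡ 1 (mod 37).
Result is 1, so (53/37) = 1.

1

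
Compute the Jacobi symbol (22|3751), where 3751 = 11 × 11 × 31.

Pull out 2: since 3751 ≡ 7 (mod 8), (2/3751) = +1.
Reciprocity: 11 ≡ 3 and 3751 ≡ 3 (mod 4), so (11/3751) = −(3751/11).
Reduce top mod 11: now compute (0/11).
Top reduces to 0: gcd > 1, so the symbol is 0.

0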